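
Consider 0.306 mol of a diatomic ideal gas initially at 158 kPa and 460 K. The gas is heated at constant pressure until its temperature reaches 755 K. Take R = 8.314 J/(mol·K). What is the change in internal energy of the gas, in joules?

1880 J

V₁ = nRT₁/P₁ = 0.306×8.314×460/158 = 7.41 L.
Isobaric: P stays 158 kPa; V/T = const ⇒ T₂ = 755 K, V₂ = 12.2 L.
For an ideal gas ΔU = nCvΔT with Cv = (5/2)R = 20.8 J/(mol·K).
ΔU = 0.306×20.8×(755−460) = 1880 J.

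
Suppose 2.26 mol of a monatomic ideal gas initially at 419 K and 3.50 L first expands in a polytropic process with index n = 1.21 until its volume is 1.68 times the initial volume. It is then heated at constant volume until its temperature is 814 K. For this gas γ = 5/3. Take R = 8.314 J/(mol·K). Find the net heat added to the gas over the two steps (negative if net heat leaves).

P₁ = nRT₁/V₁ = 2.26×8.314×419/3.50 = 2250 kPa.
Step 1 — Polytropic n=1.21: T₂ = T₁(V₁/V₂)^(n−1) = 419×(0.595)^0.21 = 376 K; P₂ = P₁(V₁/V₂)^n = 1200 kPa.
W = (P₁V₁−P₂V₂)/(n−1) = (2250×3.50−1200×5.88)/0.21 = 3870 J.
ΔU = nCvΔT = 2.26×12.5×(376−419) = -1220 J.
Q = ΔU + W = 2650 J.
State after step 1: P = 1200 kPa, V = 5.88 L, T = 376 K.
Step 2 — Isochoric: V stays 5.88 L; P/T = const ⇒ T₂ = 814 K, P₂ = 2600 kPa.
W = 0 (no volume change).
ΔU = nCvΔT = 2.26×12.5×(814−376) = 12400 J.
Q = ΔU = 12400 J.
Net over both steps: W = 3870 J, Q = 15000 J, ΔU = 11100 J.

15000 J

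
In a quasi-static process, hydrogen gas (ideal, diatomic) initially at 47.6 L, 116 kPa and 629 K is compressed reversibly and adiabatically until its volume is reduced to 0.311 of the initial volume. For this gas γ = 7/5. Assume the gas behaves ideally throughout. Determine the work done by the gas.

-8220 J

n = P₁V₁/(RT₁) = 116×47.6/(8.314×629) = 1.06 mol.
Adiabatic: TV^(γ−1) = const ⇒ T₂ = 629×(3.22)^0.400 = 1000 K; PV^γ = const ⇒ P₂ = 595 kPa.
ΔU = nCvΔT = 1.06×20.8×(1000−629) = 8220 J.
Q = 0 for an adiabatic process, so W = −ΔU = -8220 J.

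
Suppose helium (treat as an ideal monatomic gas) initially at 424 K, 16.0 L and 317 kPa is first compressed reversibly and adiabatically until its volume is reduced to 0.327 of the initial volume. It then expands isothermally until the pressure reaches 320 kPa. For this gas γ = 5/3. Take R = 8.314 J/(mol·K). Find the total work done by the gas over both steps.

11400 J

n = P₁V₁/(RT₁) = 317×16.0/(8.314×424) = 1.44 mol.
Step 1 — Adiabatic: TV^(γ−1) = const ⇒ T₂ = 424×(3.06)^0.667 = 893 K; PV^γ = const ⇒ P₂ = 2040 kPa.
ΔU = nCvΔT = 1.44×12.5×(893−424) = 8420 J.
Q = 0 for an adiabatic process, so W = −ΔU = -8420 J.
State after step 1: P = 2040 kPa, V = 5.23 L, T = 893 K.
Step 2 — Isothermal: T stays 893 K; PV = const ⇒ V₂ = 33.4 L, P₂ = 320 kPa.
ΔU = 0 (ideal gas, T constant).
W = nRT ln(V₂/V₁) = 1.44×8.314×893×ln(6.38) = 19800 J.
Q = ΔU + W = 19800 J.
Net over both steps: W = 11400 J, Q = 19800 J, ΔU = 8420 J.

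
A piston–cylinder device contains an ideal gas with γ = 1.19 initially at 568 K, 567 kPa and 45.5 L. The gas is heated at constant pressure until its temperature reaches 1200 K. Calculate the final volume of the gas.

96.1 L

Isobaric: P stays 567 kPa; V/T = const ⇒ T₂ = 1200 K, V₂ = 96.1 L.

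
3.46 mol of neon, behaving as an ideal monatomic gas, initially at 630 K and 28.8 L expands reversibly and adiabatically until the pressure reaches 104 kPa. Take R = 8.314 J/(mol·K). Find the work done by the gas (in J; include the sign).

14000 J

P₁ = nRT₁/V₁ = 3.46×8.314×630/28.8 = 629 kPa.
Adiabatic: T₂/T₁ = (P₂/P₁)^((γ−1)/γ) ⇒ T₂ = 630×(0.165)^0.400 = 307 K; V₂ = 84.8 L.
ΔU = nCvΔT = 3.46×12.5×(307−630) = -14000 J.
Q = 0 for an adiabatic process, so W = −ΔU = 14000 J.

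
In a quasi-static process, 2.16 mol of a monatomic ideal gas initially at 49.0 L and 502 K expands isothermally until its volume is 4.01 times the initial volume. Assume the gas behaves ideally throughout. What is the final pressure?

45.9 kPa

P₁ = nRT₁/V₁ = 2.16×8.314×502/49.0 = 184 kPa.
Isothermal: T stays 502 K; PV = const ⇒ V₂ = 196 L, P₂ = 45.9 kPa.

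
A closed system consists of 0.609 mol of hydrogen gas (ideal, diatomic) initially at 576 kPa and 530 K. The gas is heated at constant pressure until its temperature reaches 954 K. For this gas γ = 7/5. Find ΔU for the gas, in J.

5370 J

V₁ = nRT₁/P₁ = 0.609×8.314×530/576 = 4.66 L.
Isobaric: P stays 576 kPa; V/T = const ⇒ T₂ = 954 K, V₂ = 8.39 L.
For an ideal gas ΔU = nCvΔT with Cv = (5/2)R = 20.8 J/(mol·K).
ΔU = 0.609×20.8×(954−530) = 5370 J.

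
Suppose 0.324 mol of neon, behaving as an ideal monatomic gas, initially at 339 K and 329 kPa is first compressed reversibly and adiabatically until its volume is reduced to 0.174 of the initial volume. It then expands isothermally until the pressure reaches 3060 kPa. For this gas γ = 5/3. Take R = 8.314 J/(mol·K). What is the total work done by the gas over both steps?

V₁ = nRT₁/P₁ = 0.324×8.314×339/329 = 2.78 L.
Step 1 — Adiabatic: TV^(γ−1) = const ⇒ T₂ = 339×(5.75)^0.667 = 1090 K; PV^γ = const ⇒ P₂ = 6070 kPa.
ΔU = nCvΔT = 0.324×12.5×(1090−339) = 3030 J.
Q = 0 for an adiabatic process, so W = −ΔU = -3030 J.
State after step 1: P = 6070 kPa, V = 0.483 L, T = 1090 K.
Step 2 — Isothermal: T stays 1090 K; PV = const ⇒ V₂ = 0.957 L, P₂ = 3060 kPa.
ΔU = 0 (ideal gas, T constant).
W = nRT ln(V₂/V₁) = 0.324×8.314×1090×ln(1.98) = 2010 J.
Q = ΔU + W = 2010 J.
Net over both steps: W = -1020 J, Q = 2010 J, ΔU = 3030 J.

-1020 J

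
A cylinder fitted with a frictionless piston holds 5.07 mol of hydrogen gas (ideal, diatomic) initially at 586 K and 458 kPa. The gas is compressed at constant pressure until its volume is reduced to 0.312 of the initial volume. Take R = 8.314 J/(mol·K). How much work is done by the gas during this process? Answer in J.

-17000 J

V₁ = nRT₁/P₁ = 5.07×8.314×586/458 = 53.9 L.
Isobaric: P stays 458 kPa; V/T = const ⇒ T₂ = 183 K, V₂ = 16.8 L.
W = PΔV = 458×(16.8−53.9) kPa·L = -17000 J.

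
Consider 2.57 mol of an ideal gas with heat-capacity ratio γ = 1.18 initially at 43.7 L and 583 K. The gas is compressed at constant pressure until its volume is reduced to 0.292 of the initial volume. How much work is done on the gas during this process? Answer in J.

8820 J

P₁ = nRT₁/V₁ = 2.57×8.314×583/43.7 = 285 kPa.
Isobaric: P stays 285 kPa; V/T = const ⇒ T₂ = 170 K, V₂ = 12.8 L.
W = PΔV = 285×(12.8−43.7) kPa·L = -8820 J.
Work done on the gas = −W_by = 8820 J.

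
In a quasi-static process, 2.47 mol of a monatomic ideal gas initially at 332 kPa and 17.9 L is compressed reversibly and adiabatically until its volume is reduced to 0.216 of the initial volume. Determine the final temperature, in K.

804 K

T₁ = P₁V₁/(nR) = 332×17.9/(2.47×8.314) = 289 K.
Adiabatic: TV^(γ−1) = const ⇒ T₂ = 289×(4.63)^0.667 = 804 K; PV^γ = const ⇒ P₂ = 4270 kPa.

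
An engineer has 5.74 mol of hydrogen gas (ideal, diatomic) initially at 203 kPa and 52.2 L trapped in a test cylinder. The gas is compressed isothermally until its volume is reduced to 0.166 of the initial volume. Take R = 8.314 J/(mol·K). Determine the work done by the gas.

T₁ = P₁V₁/(nR) = 203×52.2/(5.74×8.314) = 222 K.
Isothermal: T stays 222 K; PV = const ⇒ V₂ = 8.67 L, P₂ = 1220 kPa.
W = nRT ln(V₂/V₁) = 5.74×8.314×222×ln(0.166) = -19000 J.

-19000 J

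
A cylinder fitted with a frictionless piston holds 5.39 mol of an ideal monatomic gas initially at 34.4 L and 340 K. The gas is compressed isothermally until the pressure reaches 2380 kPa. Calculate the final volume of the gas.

6.40 L

P₁ = nRT₁/V₁ = 5.39×8.314×340/34.4 = 443 kPa.
Isothermal: T stays 340 K; PV = const ⇒ V₂ = 6.40 L, P₂ = 2380 kPa.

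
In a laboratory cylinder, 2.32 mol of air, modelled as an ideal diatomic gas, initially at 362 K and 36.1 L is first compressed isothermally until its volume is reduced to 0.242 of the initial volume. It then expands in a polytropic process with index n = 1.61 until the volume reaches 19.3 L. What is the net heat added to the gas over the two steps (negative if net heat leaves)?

-12200 J

P₁ = nRT₁/V₁ = 2.32×8.314×362/36.1 = 193 kPa.
Step 1 — Isothermal: T stays 362 K; PV = const ⇒ V₂ = 8.74 L, P₂ = 799 kPa.
ΔU = 0 (ideal gas, T constant).
W = nRT ln(V₂/V₁) = 2.32×8.314×362×ln(0.242) = -9910 J.
Q = ΔU + W = -9910 J.
State after step 1: P = 799 kPa, V = 8.74 L, T = 362 K.
Step 2 — Polytropic n=1.61: T₂ = T₁(V₁/V₂)^(n−1) = 362×(0.453)^0.61 = 223 K; P₂ = P₁(V₁/V₂)^n = 223 kPa.
W = (P₁V₁−P₂V₂)/(n−1) = (799×8.74−223×19.3)/0.61 = 4390 J.
ΔU = nCvΔT = 2.32×20.8×(223−362) = -6690 J.
Q = ΔU + W = -2300 J.
Net over both steps: W = -5520 J, Q = -12200 J, ΔU = -6690 J.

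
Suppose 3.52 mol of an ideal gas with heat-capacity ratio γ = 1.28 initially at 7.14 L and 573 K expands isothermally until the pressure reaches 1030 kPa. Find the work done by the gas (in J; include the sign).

13800 J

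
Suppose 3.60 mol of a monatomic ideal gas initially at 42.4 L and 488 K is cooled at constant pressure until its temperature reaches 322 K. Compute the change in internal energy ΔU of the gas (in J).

P₁ = nRT₁/V₁ = 3.60×8.314×488/42.4 = 344 kPa.
Isobaric: P stays 344 kPa; V/T = const ⇒ T₂ = 322 K, V₂ = 28.0 L.
For an ideal gas ΔU = nCvΔT with Cv = (3/2)R = 12.5 J/(mol·K).
ΔU = 3.60×12.5×(322−488) = -7450 J.

-7450 J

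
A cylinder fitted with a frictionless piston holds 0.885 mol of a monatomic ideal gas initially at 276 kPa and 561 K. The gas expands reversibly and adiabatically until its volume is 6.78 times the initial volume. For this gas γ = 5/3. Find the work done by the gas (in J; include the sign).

V₁ = nRT₁/P₁ = 0.885×8.314×561/276 = 15.0 L.
Adiabatic: TV^(γ−1) = const ⇒ T₂ = 561×(0.147)^0.667 = 157 K; PV^γ = const ⇒ P₂ = 11.4 kPa.
ΔU = nCvΔT = 0.885×12.5×(157−561) = -4460 J.
Q = 0 for an adiabatic process, so W = −ΔU = 4460 J.

4460 J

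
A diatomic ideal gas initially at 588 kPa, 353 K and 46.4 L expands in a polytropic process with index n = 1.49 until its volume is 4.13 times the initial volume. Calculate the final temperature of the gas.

176 K

Polytropic n=1.49: T₂ = T₁(V₁/V₂)^(n−1) = 353×(0.242)^0.49 = 176 K; P₂ = P₁(V₁/V₂)^n = 71.1 kPa.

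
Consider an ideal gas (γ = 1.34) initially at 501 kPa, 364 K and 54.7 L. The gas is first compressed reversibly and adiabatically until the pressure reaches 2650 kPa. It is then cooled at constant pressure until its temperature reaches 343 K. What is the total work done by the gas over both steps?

-58400 J

n = P₁V₁/(RT₁) = 501×54.7/(8.314×364) = 9.06 mol.
Step 1 — Adiabatic: T₂/T₁ = (P₂/P₁)^((γ−1)/γ) ⇒ T₂ = 364×(5.29)^0.254 = 555 K; V₂ = 15.8 L.
ΔU = nCvΔT = 9.06×24.5×(555−364) = 42400 J.
Q = 0 for an adiabatic process, so W = −ΔU = -42400 J.
State after step 1: P = 2650 kPa, V = 15.8 L, T = 555 K.
Step 2 — Isobaric: P stays 2650 kPa; V/T = const ⇒ T₂ = 343 K, V₂ = 9.74 L.
W = PΔV = 2650×(9.74−15.8) kPa·L = -16000 J.
ΔU = nCvΔT = 9.06×24.5×(343−555) = -47000 J.
Q = ΔU + W = nCpΔT = -63000 J.
Net over both steps: W = -58400 J, Q = -63000 J, ΔU = -4650 J.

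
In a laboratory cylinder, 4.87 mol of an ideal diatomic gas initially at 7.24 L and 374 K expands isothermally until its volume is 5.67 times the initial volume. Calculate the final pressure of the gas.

369 kPa

P₁ = nRT₁/V₁ = 4.87×8.314×374/7.24 = 2090 kPa.
Isothermal: T stays 374 K; PV = const ⇒ V₂ = 41.1 L, P₂ = 369 kPa.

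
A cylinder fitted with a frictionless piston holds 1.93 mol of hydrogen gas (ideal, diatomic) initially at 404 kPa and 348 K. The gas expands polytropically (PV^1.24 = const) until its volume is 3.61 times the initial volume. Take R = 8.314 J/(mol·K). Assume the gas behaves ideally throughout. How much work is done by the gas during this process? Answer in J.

V₁ = nRT₁/P₁ = 1.93×8.314×348/404 = 13.8 L.
Polytropic n=1.24: T₂ = T₁(V₁/V₂)^(n−1) = 348×(0.277)^0.24 = 256 K; P₂ = P₁(V₁/V₂)^n = 82.2 kPa.
W = (P₁V₁−P₂V₂)/(n−1) = (404×13.8−82.2×49.9)/0.24 = 6170 J.

6170 J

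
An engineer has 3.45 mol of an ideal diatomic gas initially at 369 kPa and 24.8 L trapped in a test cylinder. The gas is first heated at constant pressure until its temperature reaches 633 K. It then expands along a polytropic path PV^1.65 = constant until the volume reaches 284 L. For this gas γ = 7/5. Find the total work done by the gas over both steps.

T₁ = P₁V₁/(nR) = 369×24.8/(3.45×8.314) = 319 K.
Step 1 — Isobaric: P stays 369 kPa; V/T = const ⇒ T₂ = 633 K, V₂ = 49.2 L.
W = PΔV = 369×(49.2−24.8) kPa·L = 9010 J.
ΔU = nCvΔT = 3.45×20.8×(633−319) = 22500 J.
Q = ΔU + W = nCpΔT = 31500 J.
State after step 1: P = 369 kPa, V = 49.2 L, T = 633 K.
Step 2 — Polytropic n=1.65: T₂ = T₁(V₁/V₂)^(n−1) = 633×(0.173)^0.65 = 203 K; P₂ = P₁(V₁/V₂)^n = 20.5 kPa.
W = (P₁V₁−P₂V₂)/(n−1) = (369×49.2−20.5×284)/0.65 = 19000 J.
ΔU = nCvΔT = 3.45×20.8×(203−633) = -30900 J.
Q = ΔU + W = -11900 J.
Net over both steps: W = 28000 J, Q = 19600 J, ΔU = -8350 J.

28000 J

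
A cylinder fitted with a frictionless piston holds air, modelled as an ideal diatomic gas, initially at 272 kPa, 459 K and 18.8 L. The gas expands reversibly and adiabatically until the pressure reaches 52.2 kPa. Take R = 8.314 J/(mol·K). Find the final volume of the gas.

Adiabatic: T₂/T₁ = (P₂/P₁)^((γ−1)/γ) ⇒ T₂ = 459×(0.192)^0.286 = 286 K; V₂ = 61.1 L.

61.1 L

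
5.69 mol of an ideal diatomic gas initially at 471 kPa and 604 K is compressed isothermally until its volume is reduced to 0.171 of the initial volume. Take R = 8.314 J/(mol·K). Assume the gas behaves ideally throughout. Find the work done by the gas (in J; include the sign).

-50500 J

V₁ = nRT₁/P₁ = 5.69×8.314×604/471 = 60.7 L.
Isothermal: T stays 604 K; PV = const ⇒ V₂ = 10.4 L, P₂ = 2750 kPa.
W = nRT ln(V₂/V₁) = 5.69×8.314×604×ln(0.171) = -50500 J.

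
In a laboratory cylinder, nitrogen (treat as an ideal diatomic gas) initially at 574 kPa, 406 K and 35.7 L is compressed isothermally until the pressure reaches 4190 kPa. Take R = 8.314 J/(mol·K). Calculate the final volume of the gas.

Isothermal: T stays 406 K; PV = const ⇒ V₂ = 4.89 L, P₂ = 4190 kPa.

4.89 L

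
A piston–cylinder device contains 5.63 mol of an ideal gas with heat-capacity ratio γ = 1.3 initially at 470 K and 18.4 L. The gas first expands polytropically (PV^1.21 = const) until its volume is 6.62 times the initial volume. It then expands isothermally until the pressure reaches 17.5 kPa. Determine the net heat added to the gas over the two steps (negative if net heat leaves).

39000 J

P₁ = nRT₁/V₁ = 5.63×8.314×470/18.4 = 1200 kPa.
Step 1 — Polytropic n=1.21: T₂ = T₁(V₁/V₂)^(n−1) = 470×(0.151)^0.21 = 316 K; P₂ = P₁(V₁/V₂)^n = 121 kPa.
W = (P₁V₁−P₂V₂)/(n−1) = (1200×18.4−121×122)/0.21 = 34300 J.
ΔU = nCvΔT = 5.63×27.7×(316−470) = -24000 J.
Q = ΔU + W = 10300 J.
State after step 1: P = 121 kPa, V = 122 L, T = 316 K.
Step 2 — Isothermal: T stays 316 K; PV = const ⇒ V₂ = 845 L, P₂ = 17.5 kPa.
ΔU = 0 (ideal gas, T constant).
W = nRT ln(V₂/V₁) = 5.63×8.314×316×ln(6.94) = 28700 J.
Q = ΔU + W = 28700 J.
Net over both steps: W = 63000 J, Q = 39000 J, ΔU = -24000 J.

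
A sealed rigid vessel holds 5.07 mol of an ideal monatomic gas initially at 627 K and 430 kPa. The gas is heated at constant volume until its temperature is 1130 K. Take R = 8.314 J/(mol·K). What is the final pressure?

775 kPa

V₁ = nRT₁/P₁ = 5.07×8.314×627/430 = 61.5 L.
Isochoric: V stays 61.5 L; P/T = const ⇒ T₂ = 1130 K, P₂ = 775 kPa.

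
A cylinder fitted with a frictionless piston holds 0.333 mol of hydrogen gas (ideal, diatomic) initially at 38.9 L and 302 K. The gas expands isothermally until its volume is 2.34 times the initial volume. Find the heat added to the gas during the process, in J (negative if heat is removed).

P₁ = nRT₁/V₁ = 0.333×8.314×302/38.9 = 21.5 kPa.
Isothermal: T stays 302 K; PV = const ⇒ V₂ = 91.0 L, P₂ = 9.19 kPa.
ΔU = 0 (ideal gas, T constant).
W = nRT ln(V₂/V₁) = 0.333×8.314×302×ln(2.34) = 711 J.
Q = ΔU + W = 711 J.

711 J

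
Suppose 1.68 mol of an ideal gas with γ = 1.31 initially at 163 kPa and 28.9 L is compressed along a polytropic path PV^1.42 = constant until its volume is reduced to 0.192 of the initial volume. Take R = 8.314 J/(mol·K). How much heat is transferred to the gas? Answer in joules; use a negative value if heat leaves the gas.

T₁ = P₁V₁/(nR) = 163×28.9/(1.68×8.314) = 337 K.
Polytropic n=1.42: T₂ = T₁(V₁/V₂)^(n−1) = 337×(5.21)^0.42 = 674 K; P₂ = P₁(V₁/V₂)^n = 1700 kPa.
W = (P₁V₁−P₂V₂)/(n−1) = (163×28.9−1700×5.55)/0.42 = -11200 J.
ΔU = nCvΔT = 1.68×26.8×(674−337) = 15200 J.
Q = ΔU + W = 3980 J.

3980 J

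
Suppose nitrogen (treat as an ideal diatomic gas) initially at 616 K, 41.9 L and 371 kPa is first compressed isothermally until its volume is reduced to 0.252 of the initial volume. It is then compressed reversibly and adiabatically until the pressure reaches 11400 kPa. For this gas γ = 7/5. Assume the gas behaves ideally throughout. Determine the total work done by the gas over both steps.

n = P₁V₁/(RT₁) = 371×41.9/(8.314×616) = 3.04 mol.
Step 1 — Isothermal: T stays 616 K; PV = const ⇒ V₂ = 10.6 L, P₂ = 1470 kPa.
ΔU = 0 (ideal gas, T constant).
W = nRT ln(V₂/V₁) = 3.04×8.314×616×ln(0.252) = -21400 J.
Q = ΔU + W = -21400 J.
State after step 1: P = 1470 kPa, V = 10.6 L, T = 616 K.
Step 2 — Adiabatic: T₂/T₁ = (P₂/P₁)^((γ−1)/γ) ⇒ T₂ = 616×(7.74)^0.286 = 1110 K; V₂ = 2.45 L.
ΔU = nCvΔT = 3.04×20.8×(1110−616) = 30900 J.
Q = 0 for an adiabatic process, so W = −ΔU = -30900 J.
Net over both steps: W = -52300 J, Q = -21400 J, ΔU = 30900 J.

-52300 J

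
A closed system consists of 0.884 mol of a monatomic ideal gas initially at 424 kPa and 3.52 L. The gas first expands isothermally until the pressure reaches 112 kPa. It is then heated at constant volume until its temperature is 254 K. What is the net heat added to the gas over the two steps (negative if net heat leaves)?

T₁ = P₁V₁/(nR) = 424×3.52/(0.884×8.314) = 203 K.
Step 1 — Isothermal: T stays 203 K; PV = const ⇒ V₂ = 13.3 L, P₂ = 112 kPa.
ΔU = 0 (ideal gas, T constant).
W = nRT ln(V₂/V₁) = 0.884×8.314×203×ln(3.79) = 1990 J.
Q = ΔU + W = 1990 J.
State after step 1: P = 112 kPa, V = 13.3 L, T = 203 K.
Step 2 — Isochoric: V stays 13.3 L; P/T = const ⇒ T₂ = 254 K, P₂ = 140 kPa.
W = 0 (no volume change).
ΔU = nCvΔT = 0.884×12.5×(254−203) = 561 J.
Q = ΔU = 561 J.
Net over both steps: W = 1990 J, Q = 2550 J, ΔU = 561 J.

2550 J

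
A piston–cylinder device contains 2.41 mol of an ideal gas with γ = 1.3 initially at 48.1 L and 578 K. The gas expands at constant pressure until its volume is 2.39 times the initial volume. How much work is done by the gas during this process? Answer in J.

P₁ = nRT₁/V₁ = 2.41×8.314×578/48.1 = 241 kPa.
Isobaric: P stays 241 kPa; V/T = const ⇒ T₂ = 1380 K, V₂ = 115 L.
W = PΔV = 241×(115−48.1) kPa·L = 16100 J.

16100 J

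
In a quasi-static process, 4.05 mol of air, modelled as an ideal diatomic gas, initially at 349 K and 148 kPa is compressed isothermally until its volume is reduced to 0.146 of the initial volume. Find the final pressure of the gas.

1010 kPa

V₁ = nRT₁/P₁ = 4.05×8.314×349/148 = 79.4 L.
Isothermal: T stays 349 K; PV = const ⇒ V₂ = 11.6 L, P₂ = 1010 kPa.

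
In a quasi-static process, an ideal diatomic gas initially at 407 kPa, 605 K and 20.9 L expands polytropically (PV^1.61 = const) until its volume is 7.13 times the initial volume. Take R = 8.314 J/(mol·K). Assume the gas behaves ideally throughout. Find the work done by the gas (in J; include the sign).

9740 J

n = P₁V₁/(RT₁) = 407×20.9/(8.314×605) = 1.69 mol.
Polytropic n=1.61: T₂ = T₁(V₁/V₂)^(n−1) = 605×(0.140)^0.61 = 183 K; P₂ = P₁(V₁/V₂)^n = 17.2 kPa.
W = (P₁V₁−P₂V₂)/(n−1) = (407×20.9−17.2×149)/0.61 = 9740 J.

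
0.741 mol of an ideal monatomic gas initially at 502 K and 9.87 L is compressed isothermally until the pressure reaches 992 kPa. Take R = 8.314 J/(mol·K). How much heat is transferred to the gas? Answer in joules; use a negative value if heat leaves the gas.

-3560 J

P₁ = nRT₁/V₁ = 0.741×8.314×502/9.87 = 313 kPa.
Isothermal: T stays 502 K; PV = const ⇒ V₂ = 3.12 L, P₂ = 992 kPa.
ΔU = 0 (ideal gas, T constant).
W = nRT ln(V₂/V₁) = 0.741×8.314×502×ln(0.316) = -3560 J.
Q = ΔU + W = -3560 J.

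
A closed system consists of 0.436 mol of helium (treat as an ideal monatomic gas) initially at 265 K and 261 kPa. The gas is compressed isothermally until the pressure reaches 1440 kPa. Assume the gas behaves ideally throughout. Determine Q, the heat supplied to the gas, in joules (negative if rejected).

-1640 J

V₁ = nRT₁/P₁ = 0.436×8.314×265/261 = 3.68 L.
Isothermal: T stays 265 K; PV = const ⇒ V₂ = 0.667 L, P₂ = 1440 kPa.
ΔU = 0 (ideal gas, T constant).
W = nRT ln(V₂/V₁) = 0.436×8.314×265×ln(0.181) = -1640 J.
Q = ΔU + W = -1640 J.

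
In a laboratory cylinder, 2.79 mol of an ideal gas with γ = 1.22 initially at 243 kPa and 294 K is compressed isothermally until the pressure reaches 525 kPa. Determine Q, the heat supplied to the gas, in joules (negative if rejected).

-5250 J

V₁ = nRT₁/P₁ = 2.79×8.314×294/243 = 28.1 L.
Isothermal: T stays 294 K; PV = const ⇒ V₂ = 13.0 L, P₂ = 525 kPa.
ΔU = 0 (ideal gas, T constant).
W = nRT ln(V₂/V₁) = 2.79×8.314×294×ln(0.463) = -5250 J.
Q = ΔU + W = -5250 J.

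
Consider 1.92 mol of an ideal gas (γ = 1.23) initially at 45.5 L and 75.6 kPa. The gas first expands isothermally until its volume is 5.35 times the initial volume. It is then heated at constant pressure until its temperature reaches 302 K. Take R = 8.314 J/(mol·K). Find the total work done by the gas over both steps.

7150 J

T₁ = P₁V₁/(nR) = 75.6×45.5/(1.92×8.314) = 215 K.
Step 1 — Isothermal: T stays 215 K; PV = const ⇒ V₂ = 243 L, P₂ = 14.1 kPa.
ΔU = 0 (ideal gas, T constant).
W = nRT ln(V₂/V₁) = 1.92×8.314×215×ln(5.35) = 5770 J.
Q = ΔU + W = 5770 J.
State after step 1: P = 14.1 kPa, V = 243 L, T = 215 K.
Step 2 — Isobaric: P stays 14.1 kPa; V/T = const ⇒ T₂ = 302 K, V₂ = 341 L.
W = PΔV = 14.1×(341−243) kPa·L = 1380 J.
ΔU = nCvΔT = 1.92×36.1×(302−215) = 6000 J.
Q = ΔU + W = nCpΔT = 7390 J.
Net over both steps: W = 7150 J, Q = 13200 J, ΔU = 6000 J.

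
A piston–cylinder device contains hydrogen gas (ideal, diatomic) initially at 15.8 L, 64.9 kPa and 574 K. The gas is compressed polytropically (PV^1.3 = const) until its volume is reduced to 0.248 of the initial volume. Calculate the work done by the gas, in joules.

n = P₁V₁/(RT₁) = 64.9×15.8/(8.314×574) = 0.215 mol.
Polytropic n=1.3: T₂ = T₁(V₁/V₂)^(n−1) = 574×(4.03)^0.30 = 872 K; P₂ = P₁(V₁/V₂)^n = 398 kPa.
W = (P₁V₁−P₂V₂)/(n−1) = (64.9×15.8−398×3.92)/0.30 = -1780 J.

-1780 J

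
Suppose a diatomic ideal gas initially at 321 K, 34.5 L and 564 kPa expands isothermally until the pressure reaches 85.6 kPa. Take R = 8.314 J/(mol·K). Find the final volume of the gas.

227 L

Isothermal: T stays 321 K; PV = const ⇒ V₂ = 227 L, P₂ = 85.6 kPa.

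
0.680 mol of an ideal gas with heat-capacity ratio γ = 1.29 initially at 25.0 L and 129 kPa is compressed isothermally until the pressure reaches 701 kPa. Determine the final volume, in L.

T₁ = P₁V₁/(nR) = 129×25.0/(0.680×8.314) = 570 K.
Isothermal: T stays 570 K; PV = const ⇒ V₂ = 4.60 L, P₂ = 701 kPa.

4.60 L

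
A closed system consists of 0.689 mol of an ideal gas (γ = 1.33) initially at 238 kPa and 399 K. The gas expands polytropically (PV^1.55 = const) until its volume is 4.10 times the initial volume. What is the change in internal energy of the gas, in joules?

-3740 J

V₁ = nRT₁/P₁ = 0.689×8.314×399/238 = 9.60 L.
Polytropic n=1.55: T₂ = T₁(V₁/V₂)^(n−1) = 399×(0.244)^0.55 = 184 K; P₂ = P₁(V₁/V₂)^n = 26.7 kPa.
For an ideal gas ΔU = nCvΔT with Cv = R/(γ−1) = 25.2 J/(mol·K).
ΔU = 0.689×25.2×(184−399) = -3740 J.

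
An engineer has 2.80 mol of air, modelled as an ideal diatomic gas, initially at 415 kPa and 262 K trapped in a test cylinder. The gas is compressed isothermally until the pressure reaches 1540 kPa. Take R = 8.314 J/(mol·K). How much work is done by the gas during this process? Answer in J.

-8000 J

V₁ = nRT₁/P₁ = 2.80×8.314×262/415 = 14.7 L.
Isothermal: T stays 262 K; PV = const ⇒ V₂ = 3.96 L, P₂ = 1540 kPa.
W = nRT ln(V₂/V₁) = 2.80×8.314×262×ln(0.269) = -8000 J.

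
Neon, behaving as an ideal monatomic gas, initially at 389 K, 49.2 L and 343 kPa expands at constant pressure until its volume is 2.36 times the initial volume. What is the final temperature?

Isobaric: P stays 343 kPa; V/T = const ⇒ T₂ = 918 K, V₂ = 116 L.

918 K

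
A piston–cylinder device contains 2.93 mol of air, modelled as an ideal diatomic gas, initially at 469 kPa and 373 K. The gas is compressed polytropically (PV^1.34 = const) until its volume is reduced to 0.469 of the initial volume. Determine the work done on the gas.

V₁ = nRT₁/P₁ = 2.93×8.314×373/469 = 19.4 L.
Polytropic n=1.34: T₂ = T₁(V₁/V₂)^(n−1) = 373×(2.13)^0.34 = 483 K; P₂ = P₁(V₁/V₂)^n = 1290 kPa.
W = (P₁V₁−P₂V₂)/(n−1) = (469×19.4−1290×9.09)/0.34 = -7850 J.
Work done on the gas = −W_by = 7850 J.

7850 J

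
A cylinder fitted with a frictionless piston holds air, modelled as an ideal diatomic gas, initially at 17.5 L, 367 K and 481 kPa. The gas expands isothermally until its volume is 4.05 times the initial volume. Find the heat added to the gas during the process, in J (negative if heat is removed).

n = P₁V₁/(RT₁) = 481×17.5/(8.314×367) = 2.76 mol.
Isothermal: T stays 367 K; PV = const ⇒ V₂ = 70.9 L, P₂ = 119 kPa.
ΔU = 0 (ideal gas, T constant).
W = nRT ln(V₂/V₁) = 2.76×8.314×367×ln(4.05) = 11800 J.
Q = ΔU + W = 11800 J.

11800 J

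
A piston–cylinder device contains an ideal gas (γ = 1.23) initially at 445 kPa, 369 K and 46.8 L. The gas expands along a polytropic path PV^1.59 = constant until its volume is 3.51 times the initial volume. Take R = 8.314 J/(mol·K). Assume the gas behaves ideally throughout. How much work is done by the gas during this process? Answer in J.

18500 J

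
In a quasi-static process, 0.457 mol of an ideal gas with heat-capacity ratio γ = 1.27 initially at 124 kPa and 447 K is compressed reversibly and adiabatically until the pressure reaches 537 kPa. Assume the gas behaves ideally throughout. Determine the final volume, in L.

4.32 L

V₁ = nRT₁/P₁ = 0.457×8.314×447/124 = 13.7 L.
Adiabatic: T₂/T₁ = (P₂/P₁)^((γ−1)/γ) ⇒ T₂ = 447×(4.33)^0.213 = 610 K; V₂ = 4.32 L.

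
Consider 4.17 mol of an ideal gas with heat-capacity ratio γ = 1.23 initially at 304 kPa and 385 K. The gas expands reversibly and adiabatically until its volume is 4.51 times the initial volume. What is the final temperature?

V₁ = nRT₁/P₁ = 4.17×8.314×385/304 = 43.9 L.
Adiabatic: TV^(γ−1) = const ⇒ T₂ = 385×(0.222)^0.230 = 272 K; PV^γ = const ⇒ P₂ = 47.7 kPa.

272 K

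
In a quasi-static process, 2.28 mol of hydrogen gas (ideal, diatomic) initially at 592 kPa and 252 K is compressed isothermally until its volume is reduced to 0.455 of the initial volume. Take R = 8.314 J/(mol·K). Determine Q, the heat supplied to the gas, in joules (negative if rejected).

V₁ = nRT₁/P₁ = 2.28×8.314×252/592 = 8.07 L.
Isothermal: T stays 252 K; PV = const ⇒ V₂ = 3.67 L, P₂ = 1300 kPa.
ΔU = 0 (ideal gas, T constant).
W = nRT ln(V₂/V₁) = 2.28×8.314×252×ln(0.455) = -3760 J.
Q = ΔU + W = -3760 J.

-3760 J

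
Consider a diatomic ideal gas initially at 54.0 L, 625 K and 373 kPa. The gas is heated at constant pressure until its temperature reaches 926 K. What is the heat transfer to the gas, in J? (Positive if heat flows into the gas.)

34000 J

n = P₁V₁/(RT₁) = 373×54.0/(8.314×625) = 3.88 mol.
Isobaric: P stays 373 kPa; V/T = const ⇒ T₂ = 926 K, V₂ = 80.0 L.
W = PΔV = 373×(80.0−54.0) kPa·L = 9700 J.
ΔU = nCvΔT = 3.88×20.8×(926−625) = 24300 J.
Q = ΔU + W = nCpΔT = 34000 J.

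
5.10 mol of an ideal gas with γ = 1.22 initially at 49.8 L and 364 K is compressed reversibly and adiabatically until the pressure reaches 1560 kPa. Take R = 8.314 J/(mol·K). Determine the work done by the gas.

-23700 J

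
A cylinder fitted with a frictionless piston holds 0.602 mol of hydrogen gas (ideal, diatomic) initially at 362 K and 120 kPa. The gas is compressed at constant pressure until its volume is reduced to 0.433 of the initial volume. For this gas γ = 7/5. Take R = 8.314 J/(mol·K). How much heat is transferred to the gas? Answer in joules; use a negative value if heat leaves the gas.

-3600 J

V₁ = nRT₁/P₁ = 0.602×8.314×362/120 = 15.1 L.
Isobaric: P stays 120 kPa; V/T = const ⇒ T₂ = 157 K, V₂ = 6.54 L.
W = PΔV = 120×(6.54−15.1) kPa·L = -1030 J.
ΔU = nCvΔT = 0.602×20.8×(157−362) = -2570 J.
Q = ΔU + W = nCpΔT = -3600 J.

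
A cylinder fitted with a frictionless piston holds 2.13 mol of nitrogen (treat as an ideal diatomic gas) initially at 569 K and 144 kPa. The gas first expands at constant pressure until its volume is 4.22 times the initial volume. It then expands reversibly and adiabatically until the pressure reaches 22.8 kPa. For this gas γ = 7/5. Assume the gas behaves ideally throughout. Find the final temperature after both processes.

V₁ = nRT₁/P₁ = 2.13×8.314×569/144 = 70.0 L.
Step 1 — Isobaric: P stays 144 kPa; V/T = const ⇒ T₂ = 2400 K, V₂ = 295 L.
W = PΔV = 144×(295−70.0) kPa·L = 32400 J.
ΔU = nCvΔT = 2.13×20.8×(2400−569) = 81100 J.
Q = ΔU + W = nCpΔT = 114000 J.
State after step 1: P = 144 kPa, V = 295 L, T = 2400 K.
Step 2 — Adiabatic: T₂/T₁ = (P₂/P₁)^((γ−1)/γ) ⇒ T₂ = 2400×(0.158)^0.286 = 1420 K; V₂ = 1100 L.
ΔU = nCvΔT = 2.13×20.8×(1420−2400) = -43500 J.
Q = 0 for an adiabatic process, so W = −ΔU = 43500 J.
Net over both steps: W = 76000 J, Q = 114000 J, ΔU = 37600 J.

1420 K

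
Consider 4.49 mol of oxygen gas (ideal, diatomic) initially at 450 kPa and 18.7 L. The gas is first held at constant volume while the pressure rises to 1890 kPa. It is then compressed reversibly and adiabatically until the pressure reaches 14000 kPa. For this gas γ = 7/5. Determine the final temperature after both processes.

1680 K

T₁ = P₁V₁/(nR) = 450×18.7/(4.49×8.314) = 225 K.
Step 1 — Isochoric: V stays 18.7 L; P/T = const ⇒ T₂ = 947 K, P₂ = 1890 kPa.
W = 0 (no volume change).
ΔU = nCvΔT = 4.49×20.8×(947−225) = 67300 J.
Q = ΔU = 67300 J.
State after step 1: P = 1890 kPa, V = 18.7 L, T = 947 K.
Step 2 — Adiabatic: T₂/T₁ = (P₂/P₁)^((γ−1)/γ) ⇒ T₂ = 947×(7.41)^0.286 = 1680 K; V₂ = 4.47 L.
ΔU = nCvΔT = 4.49×20.8×(1680−947) = 68200 J.
Q = 0 for an adiabatic process, so W = −ΔU = -68200 J.
Net over both steps: W = -68200 J, Q = 67300 J, ΔU = 136000 J.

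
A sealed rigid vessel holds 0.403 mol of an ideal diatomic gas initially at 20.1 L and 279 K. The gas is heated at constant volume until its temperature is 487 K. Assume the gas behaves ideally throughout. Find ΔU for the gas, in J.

1740 J

P₁ = nRT₁/V₁ = 0.403×8.314×279/20.1 = 46.5 kPa.
Isochoric: V stays 20.1 L; P/T = const ⇒ T₂ = 487 K, P₂ = 81.2 kPa.
For an ideal gas ΔU = nCvΔT with Cv = (5/2)R = 20.8 J/(mol·K).
ΔU = 0.403×20.8×(487−279) = 1740 J.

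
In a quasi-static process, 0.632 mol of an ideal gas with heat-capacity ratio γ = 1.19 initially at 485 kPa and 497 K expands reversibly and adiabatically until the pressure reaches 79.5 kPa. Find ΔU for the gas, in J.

V₁ = nRT₁/P₁ = 0.632×8.314×497/485 = 5.38 L.
Adiabatic: T₂/T₁ = (P₂/P₁)^((γ−1)/γ) ⇒ T₂ = 497×(0.164)^0.160 = 372 K; V₂ = 24.6 L.
For an ideal gas ΔU = nCvΔT with Cv = R/(γ−1) = 43.8 J/(mol·K).
ΔU = 0.632×43.8×(372−497) = -3450 J.

-3450 J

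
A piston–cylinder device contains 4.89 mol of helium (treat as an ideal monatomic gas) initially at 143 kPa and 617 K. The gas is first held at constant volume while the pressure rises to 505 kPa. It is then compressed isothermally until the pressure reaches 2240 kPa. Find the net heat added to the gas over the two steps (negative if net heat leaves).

V₁ = nRT₁/P₁ = 4.89×8.314×617/143 = 175 L.
Step 1 — Isochoric: V stays 175 L; P/T = const ⇒ T₂ = 2180 K, P₂ = 505 kPa.
W = 0 (no volume change).
ΔU = nCvΔT = 4.89×12.5×(2180−617) = 95300 J.
Q = ΔU = 95300 J.
State after step 1: P = 505 kPa, V = 175 L, T = 2180 K.
Step 2 — Isothermal: T stays 2180 K; PV = const ⇒ V₂ = 39.5 L, P₂ = 2240 kPa.
ΔU = 0 (ideal gas, T constant).
W = nRT ln(V₂/V₁) = 4.89×8.314×2180×ln(0.225) = -132000 J.
Q = ΔU + W = -132000 J.
Net over both steps: W = -132000 J, Q = -36700 J, ΔU = 95300 J.

-36700 J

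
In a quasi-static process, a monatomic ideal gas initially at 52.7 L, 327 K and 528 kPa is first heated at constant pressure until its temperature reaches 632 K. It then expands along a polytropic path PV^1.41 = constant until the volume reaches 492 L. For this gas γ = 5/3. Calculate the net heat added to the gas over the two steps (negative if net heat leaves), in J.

88900 J

n = P₁V₁/(RT₁) = 528×52.7/(8.314×327) = 10.2 mol.
Step 1 — Isobaric: P stays 528 kPa; V/T = const ⇒ T₂ = 632 K, V₂ = 102 L.
W = PΔV = 528×(102−52.7) kPa·L = 26000 J.
ΔU = nCvΔT = 10.2×12.5×(632−327) = 38900 J.
Q = ΔU + W = nCpΔT = 64900 J.
State after step 1: P = 528 kPa, V = 102 L, T = 632 K.
Step 2 — Polytropic n=1.41: T₂ = T₁(V₁/V₂)^(n−1) = 632×(0.207)^0.41 = 331 K; P₂ = P₁(V₁/V₂)^n = 57.3 kPa.
W = (P₁V₁−P₂V₂)/(n−1) = (528×102−57.3×492)/0.41 = 62400 J.
ΔU = nCvΔT = 10.2×12.5×(331−632) = -38400 J.
Q = ΔU + W = 24000 J.
Net over both steps: W = 88400 J, Q = 88900 J, ΔU = 555 J.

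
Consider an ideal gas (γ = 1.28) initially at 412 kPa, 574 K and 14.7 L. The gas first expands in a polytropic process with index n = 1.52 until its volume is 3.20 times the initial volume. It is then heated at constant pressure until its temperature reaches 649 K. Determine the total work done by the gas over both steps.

n = P₁V₁/(RT₁) = 412×14.7/(8.314×574) = 1.27 mol.
Step 1 — Polytropic n=1.52: T₂ = T₁(V₁/V₂)^(n−1) = 574×(0.312)^0.52 = 313 K; P₂ = P₁(V₁/V₂)^n = 70.3 kPa.
W = (P₁V₁−P₂V₂)/(n−1) = (412×14.7−70.3×47.0)/0.52 = 5290 J.
ΔU = nCvΔT = 1.27×29.7×(313−574) = -9820 J.
Q = ΔU + W = -4530 J.
State after step 1: P = 70.3 kPa, V = 47.0 L, T = 313 K.
Step 2 — Isobaric: P stays 70.3 kPa; V/T = const ⇒ T₂ = 649 K, V₂ = 97.4 L.
W = PΔV = 70.3×(97.4−47.0) kPa·L = 3540 J.
ΔU = nCvΔT = 1.27×29.7×(649−313) = 12600 J.
Q = ΔU + W = nCpΔT = 16200 J.
Net over both steps: W = 8830 J, Q = 11700 J, ΔU = 2830 J.

8830 J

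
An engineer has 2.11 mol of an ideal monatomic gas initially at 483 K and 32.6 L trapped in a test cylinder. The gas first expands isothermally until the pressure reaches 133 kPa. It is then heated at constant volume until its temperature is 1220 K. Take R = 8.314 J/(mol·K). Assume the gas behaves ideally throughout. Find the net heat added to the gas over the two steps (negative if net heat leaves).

P₁ = nRT₁/V₁ = 2.11×8.314×483/32.6 = 260 kPa.
Step 1 — Isothermal: T stays 483 K; PV = const ⇒ V₂ = 63.7 L, P₂ = 133 kPa.
ΔU = 0 (ideal gas, T constant).
W = nRT ln(V₂/V₁) = 2.11×8.314×483×ln(1.95) = 5680 J.
Q = ΔU + W = 5680 J.
State after step 1: P = 133 kPa, V = 63.7 L, T = 483 K.
Step 2 — Isochoric: V stays 63.7 L; P/T = const ⇒ T₂ = 1220 K, P₂ = 336 kPa.
W = 0 (no volume change).
ΔU = nCvΔT = 2.11×12.5×(1220−483) = 19400 J.
Q = ΔU = 19400 J.
Net over both steps: W = 5680 J, Q = 25100 J, ΔU = 19400 J.

25100 J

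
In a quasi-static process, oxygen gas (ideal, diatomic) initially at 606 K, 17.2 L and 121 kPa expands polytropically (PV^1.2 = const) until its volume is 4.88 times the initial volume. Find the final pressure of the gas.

18.1 kPa

Polytropic n=1.2: T₂ = T₁(V₁/V₂)^(n−1) = 606×(0.205)^0.20 = 441 K; P₂ = P₁(V₁/V₂)^n = 18.1 kPa.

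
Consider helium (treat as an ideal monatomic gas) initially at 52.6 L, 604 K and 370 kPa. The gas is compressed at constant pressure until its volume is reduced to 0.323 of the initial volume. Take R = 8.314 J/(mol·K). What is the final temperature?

Isobaric: P stays 370 kPa; V/T = const ⇒ T₂ = 195 K, V₂ = 17.0 L.

195 K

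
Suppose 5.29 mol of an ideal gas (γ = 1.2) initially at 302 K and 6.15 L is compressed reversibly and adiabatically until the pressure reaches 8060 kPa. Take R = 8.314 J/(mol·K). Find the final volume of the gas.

P₁ = nRT₁/V₁ = 5.29×8.314×302/6.15 = 2160 kPa.
Adiabatic: T₂/T₁ = (P₂/P₁)^((γ−1)/γ) ⇒ T₂ = 302×(3.73)^0.167 = 376 K; V₂ = 2.05 L.

2.05 L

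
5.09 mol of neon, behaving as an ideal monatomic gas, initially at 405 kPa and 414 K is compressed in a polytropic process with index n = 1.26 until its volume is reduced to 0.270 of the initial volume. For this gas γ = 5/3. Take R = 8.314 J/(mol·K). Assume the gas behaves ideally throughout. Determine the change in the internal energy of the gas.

V₁ = nRT₁/P₁ = 5.09×8.314×414/405 = 43.3 L.
Polytropic n=1.26: T₂ = T₁(V₁/V₂)^(n−1) = 414×(3.70)^0.26 = 582 K; P₂ = P₁(V₁/V₂)^n = 2110 kPa.
For an ideal gas ΔU = nCvΔT with Cv = (3/2)R = 12.5 J/(mol·K).
ΔU = 5.09×12.5×(582−414) = 10700 J.

10700 J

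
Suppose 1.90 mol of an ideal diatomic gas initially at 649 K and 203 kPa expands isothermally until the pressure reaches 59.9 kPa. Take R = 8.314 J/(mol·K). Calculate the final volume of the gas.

V₁ = nRT₁/P₁ = 1.90×8.314×649/203 = 50.5 L.
Isothermal: T stays 649 K; PV = const ⇒ V₂ = 171 L, P₂ = 59.9 kPa.

171 L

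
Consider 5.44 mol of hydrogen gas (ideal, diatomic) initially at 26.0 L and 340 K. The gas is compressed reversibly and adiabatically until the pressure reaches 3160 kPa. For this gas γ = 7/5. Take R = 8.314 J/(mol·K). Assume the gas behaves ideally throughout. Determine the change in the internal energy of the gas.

23600 J

P₁ = nRT₁/V₁ = 5.44×8.314×340/26.0 = 591 kPa.
Adiabatic: T₂/T₁ = (P₂/P₁)^((γ−1)/γ) ⇒ T₂ = 340×(5.34)^0.286 = 549 K; V₂ = 7.85 L.
For an ideal gas ΔU = nCvΔT with Cv = (5/2)R = 20.8 J/(mol·K).
ΔU = 5.44×20.8×(549−340) = 23600 J.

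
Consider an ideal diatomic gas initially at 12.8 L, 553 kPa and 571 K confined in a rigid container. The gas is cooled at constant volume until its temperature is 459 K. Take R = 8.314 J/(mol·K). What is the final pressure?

445 kPa

Isochoric: V stays 12.8 L; P/T = const ⇒ T₂ = 459 K, P₂ = 445 kPa.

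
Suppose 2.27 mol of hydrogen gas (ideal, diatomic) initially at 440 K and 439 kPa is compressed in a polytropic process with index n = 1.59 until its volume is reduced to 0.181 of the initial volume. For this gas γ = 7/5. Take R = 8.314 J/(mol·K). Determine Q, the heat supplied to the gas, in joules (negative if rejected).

V₁ = nRT₁/P₁ = 2.27×8.314×440/439 = 18.9 L.
Polytropic n=1.59: T₂ = T₁(V₁/V₂)^(n−1) = 440×(5.52)^0.59 = 1210 K; P₂ = P₁(V₁/V₂)^n = 6650 kPa.
W = (P₁V₁−P₂V₂)/(n−1) = (439×18.9−6650×3.42)/0.59 = -24500 J.
ΔU = nCvΔT = 2.27×20.8×(1210−440) = 36200 J.
Q = ΔU + W = 11600 J.

11600 J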